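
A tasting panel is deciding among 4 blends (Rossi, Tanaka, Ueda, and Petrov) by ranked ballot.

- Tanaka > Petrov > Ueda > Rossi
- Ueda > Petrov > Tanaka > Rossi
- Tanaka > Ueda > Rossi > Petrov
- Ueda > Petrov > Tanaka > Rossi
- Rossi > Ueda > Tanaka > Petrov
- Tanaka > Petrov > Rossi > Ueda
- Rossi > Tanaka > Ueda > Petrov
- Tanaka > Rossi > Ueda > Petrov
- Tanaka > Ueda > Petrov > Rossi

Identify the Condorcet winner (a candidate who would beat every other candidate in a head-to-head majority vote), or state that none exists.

Tanaka

Head-to-head results (9 voters total):
Rossi vs Tanaka: Tanaka wins 7–2.
Rossi vs Ueda: Ueda wins 5–4.
Rossi vs Petrov: Petrov wins 5–4.
Tanaka vs Ueda: Tanaka wins 6–3.
Tanaka vs Petrov: Tanaka wins 7–2.
Ueda vs Petrov: Ueda wins 7–2.
Tanaka beats each rival — Rossi (7–2), Ueda (6–3), Petrov (7–2) — so Tanaka is the Condorcet winner.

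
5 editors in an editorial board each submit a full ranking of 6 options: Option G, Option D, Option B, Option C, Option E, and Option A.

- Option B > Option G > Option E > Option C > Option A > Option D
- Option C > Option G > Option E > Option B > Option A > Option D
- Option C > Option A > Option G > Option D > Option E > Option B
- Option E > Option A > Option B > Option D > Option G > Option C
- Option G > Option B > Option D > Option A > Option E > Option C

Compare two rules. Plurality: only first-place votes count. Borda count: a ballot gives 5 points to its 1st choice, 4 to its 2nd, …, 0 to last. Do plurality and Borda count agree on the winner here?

Plurality first-place counts: Option G 1, Option D 0, Option B 1, Option C 2, Option E 1, Option A 0 → Option C.
Borda totals: Option G 17, Option D 7, Option B 14, Option C 12, Option E 13, Option A 12 → Option G.
The two rules disagree: plurality picks Option C, Borda picks Option G.

No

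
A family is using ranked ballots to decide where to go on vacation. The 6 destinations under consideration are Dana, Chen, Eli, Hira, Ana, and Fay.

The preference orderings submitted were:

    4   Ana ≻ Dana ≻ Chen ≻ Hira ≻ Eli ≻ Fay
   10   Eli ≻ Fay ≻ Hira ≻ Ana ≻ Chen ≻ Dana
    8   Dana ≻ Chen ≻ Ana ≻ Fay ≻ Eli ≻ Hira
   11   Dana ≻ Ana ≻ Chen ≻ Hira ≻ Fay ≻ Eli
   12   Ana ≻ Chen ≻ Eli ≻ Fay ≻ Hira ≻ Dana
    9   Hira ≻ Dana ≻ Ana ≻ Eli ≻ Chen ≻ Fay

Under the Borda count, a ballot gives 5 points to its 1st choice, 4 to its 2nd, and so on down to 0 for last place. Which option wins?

Borda scores:
  Dana: 4·4 + 10·0 + 8·5 + 11·5 + 12·0 + 9·4 = 147
  Chen: 4·3 + 10·1 + 8·4 + 11·3 + 12·4 + 9·1 = 144
  Eli: 4·1 + 10·5 + 8·1 + 11·0 + 12·3 + 9·2 = 116
  Hira: 4·2 + 10·3 + 8·0 + 11·2 + 12·1 + 9·5 = 117
  Ana: 4·5 + 10·2 + 8·3 + 11·4 + 12·5 + 9·3 = 195
  Fay: 4·0 + 10·4 + 8·2 + 11·1 + 12·2 + 9·0 = 91
Ana has the highest total.

Ana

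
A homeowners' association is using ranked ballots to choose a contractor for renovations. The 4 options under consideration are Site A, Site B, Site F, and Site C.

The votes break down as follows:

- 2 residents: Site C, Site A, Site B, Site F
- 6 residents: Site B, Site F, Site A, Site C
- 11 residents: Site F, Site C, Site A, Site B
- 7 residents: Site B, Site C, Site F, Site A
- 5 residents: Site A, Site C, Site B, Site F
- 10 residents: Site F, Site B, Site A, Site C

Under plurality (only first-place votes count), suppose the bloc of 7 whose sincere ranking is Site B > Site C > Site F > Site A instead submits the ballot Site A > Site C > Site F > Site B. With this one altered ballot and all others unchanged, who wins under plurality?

First-place totals with the altered ballot: Site A 12, Site B 6, Site F 21, Site C 2.
The winner is unchanged: still Site F.

Site F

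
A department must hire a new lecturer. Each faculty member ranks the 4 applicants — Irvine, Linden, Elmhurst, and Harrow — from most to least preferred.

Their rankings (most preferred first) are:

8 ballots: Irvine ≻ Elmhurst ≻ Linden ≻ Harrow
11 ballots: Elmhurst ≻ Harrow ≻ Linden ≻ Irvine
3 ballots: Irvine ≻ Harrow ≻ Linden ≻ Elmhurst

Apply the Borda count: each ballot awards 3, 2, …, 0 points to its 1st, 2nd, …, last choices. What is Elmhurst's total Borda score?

49

Borda scores:
  Irvine: 8·3 + 11·0 + 3·3 = 33
  Linden: 8·1 + 11·1 + 3·1 = 22
  Elmhurst: 8·2 + 11·3 + 3·0 = 49
  Harrow: 8·0 + 11·2 + 3·2 = 28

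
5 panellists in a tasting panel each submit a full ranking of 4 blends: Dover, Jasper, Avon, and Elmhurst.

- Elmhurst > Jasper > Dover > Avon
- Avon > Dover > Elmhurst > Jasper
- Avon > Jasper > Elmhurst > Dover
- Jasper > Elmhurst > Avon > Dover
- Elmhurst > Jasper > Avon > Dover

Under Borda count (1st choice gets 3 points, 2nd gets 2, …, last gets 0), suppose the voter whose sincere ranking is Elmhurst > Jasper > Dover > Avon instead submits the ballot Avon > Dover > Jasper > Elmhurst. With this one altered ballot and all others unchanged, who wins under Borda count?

Avon

Borda totals with the altered ballot: Dover 4, Jasper 8, Avon 11, Elmhurst 7.
The switch changes the winner from Elmhurst to Avon.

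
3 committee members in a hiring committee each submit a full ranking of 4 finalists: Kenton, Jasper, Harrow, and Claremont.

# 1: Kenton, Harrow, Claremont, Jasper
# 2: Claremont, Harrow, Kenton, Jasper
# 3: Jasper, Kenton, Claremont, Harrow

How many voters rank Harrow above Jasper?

2

Ballots ranking Harrow above Jasper: 2.
Ballots ranking Jasper above Harrow: 1.
So 2 of 3 voters prefer Harrow to Jasper.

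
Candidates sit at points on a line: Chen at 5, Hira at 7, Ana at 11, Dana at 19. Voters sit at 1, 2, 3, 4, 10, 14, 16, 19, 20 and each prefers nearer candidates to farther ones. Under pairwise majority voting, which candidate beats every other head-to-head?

With single-peaked preferences on a line, the Condorcet winner is the candidate closest to the median voter.
The median voter (position 10) is closest to Ana at 11.
Check: Ana vs Dana — voters closer to Ana: 6 of 9.

Ana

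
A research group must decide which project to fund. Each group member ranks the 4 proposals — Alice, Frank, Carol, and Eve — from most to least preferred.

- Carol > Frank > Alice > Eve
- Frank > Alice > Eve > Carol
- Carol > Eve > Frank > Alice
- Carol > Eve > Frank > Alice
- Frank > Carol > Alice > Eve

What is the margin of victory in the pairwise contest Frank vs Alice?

Ballots ranking Frank above Alice: 5.
Ballots ranking Alice above Frank: 0.
Frank wins 5–0, a margin of 5.

5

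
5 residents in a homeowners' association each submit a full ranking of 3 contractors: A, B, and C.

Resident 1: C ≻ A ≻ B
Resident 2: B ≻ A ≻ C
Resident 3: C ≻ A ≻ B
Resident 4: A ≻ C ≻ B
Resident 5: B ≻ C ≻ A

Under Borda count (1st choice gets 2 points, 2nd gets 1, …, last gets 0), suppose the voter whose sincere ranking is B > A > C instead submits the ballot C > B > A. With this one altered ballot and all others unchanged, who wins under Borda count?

Borda totals with the altered ballot: A 4, B 3, C 8.
The winner is unchanged: still C.

C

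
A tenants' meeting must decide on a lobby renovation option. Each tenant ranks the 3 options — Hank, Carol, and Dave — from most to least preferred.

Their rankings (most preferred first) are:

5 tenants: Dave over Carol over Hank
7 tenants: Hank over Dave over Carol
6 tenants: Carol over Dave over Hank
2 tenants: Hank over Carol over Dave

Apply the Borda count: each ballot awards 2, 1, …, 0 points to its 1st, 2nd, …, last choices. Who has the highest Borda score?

Dave

Borda scores:
  Hank: 5·0 + 7·2 + 6·0 + 2·2 = 18
  Carol: 5·1 + 7·0 + 6·2 + 2·1 = 19
  Dave: 5·2 + 7·1 + 6·1 + 2·0 = 23
Dave has the highest total.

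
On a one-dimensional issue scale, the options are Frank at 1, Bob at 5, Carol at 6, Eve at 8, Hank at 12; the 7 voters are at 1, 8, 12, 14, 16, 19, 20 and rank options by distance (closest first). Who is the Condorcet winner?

With single-peaked preferences on a line, the Condorcet winner is the candidate closest to the median voter.
The median voter (position 14) is closest to Hank at 12.
Check: Hank vs Eve — voters closer to Hank: 5 of 7.

Hank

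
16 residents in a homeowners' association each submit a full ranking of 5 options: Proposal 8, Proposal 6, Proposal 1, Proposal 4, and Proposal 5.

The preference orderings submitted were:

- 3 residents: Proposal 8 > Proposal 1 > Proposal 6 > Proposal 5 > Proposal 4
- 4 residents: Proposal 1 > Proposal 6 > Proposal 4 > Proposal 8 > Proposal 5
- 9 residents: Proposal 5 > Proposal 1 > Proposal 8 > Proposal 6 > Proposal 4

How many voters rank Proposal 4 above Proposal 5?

Ballots ranking Proposal 4 above Proposal 5: 4.
Ballots ranking Proposal 5 above Proposal 4: 3+9 = 12.
So 4 of 16 voters prefer Proposal 4 to Proposal 5.

4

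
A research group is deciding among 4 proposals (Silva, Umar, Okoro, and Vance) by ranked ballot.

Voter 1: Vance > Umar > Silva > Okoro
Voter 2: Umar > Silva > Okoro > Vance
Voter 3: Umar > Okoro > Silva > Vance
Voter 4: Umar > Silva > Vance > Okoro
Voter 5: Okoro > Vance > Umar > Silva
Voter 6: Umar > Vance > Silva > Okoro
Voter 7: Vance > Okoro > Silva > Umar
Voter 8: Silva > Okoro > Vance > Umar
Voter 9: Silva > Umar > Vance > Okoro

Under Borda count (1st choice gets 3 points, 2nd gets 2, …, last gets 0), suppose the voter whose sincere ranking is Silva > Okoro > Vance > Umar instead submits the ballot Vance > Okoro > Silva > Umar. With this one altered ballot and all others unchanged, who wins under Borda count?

Borda totals with the altered ballot: Silva 12, Umar 17, Okoro 10, Vance 15.
The winner is unchanged: still Umar.

Umar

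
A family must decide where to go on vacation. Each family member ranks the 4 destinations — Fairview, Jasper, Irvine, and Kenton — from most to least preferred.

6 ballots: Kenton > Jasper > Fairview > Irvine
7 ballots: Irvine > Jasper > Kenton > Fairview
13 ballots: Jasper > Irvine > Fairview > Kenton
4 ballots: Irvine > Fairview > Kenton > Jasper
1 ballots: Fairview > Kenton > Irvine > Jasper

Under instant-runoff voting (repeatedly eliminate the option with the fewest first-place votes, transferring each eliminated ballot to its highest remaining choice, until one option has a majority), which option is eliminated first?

Fairview

Round 1: Jasper 13, Irvine 11, Kenton 6, Fairview 1. Fairview has the fewest and is eliminated.
Round 2: Jasper 13, Irvine 11, Kenton 7. Kenton has the fewest and is eliminated.
Round 3: Jasper 19, Irvine 12. Jasper has a majority.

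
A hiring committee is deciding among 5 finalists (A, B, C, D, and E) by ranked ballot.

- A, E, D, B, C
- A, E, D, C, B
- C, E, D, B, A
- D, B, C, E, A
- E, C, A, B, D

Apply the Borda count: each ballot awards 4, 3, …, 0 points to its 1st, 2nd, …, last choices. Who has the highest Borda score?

E

Borda scores:
  A: 4 + 4 + 0 + 0 + 2 = 10
  B: 1 + 0 + 1 + 3 + 1 = 6
  C: 0 + 1 + 4 + 2 + 3 = 10
  D: 2 + 2 + 2 + 4 + 0 = 10
  E: 3 + 3 + 3 + 1 + 4 = 14
E has the highest total.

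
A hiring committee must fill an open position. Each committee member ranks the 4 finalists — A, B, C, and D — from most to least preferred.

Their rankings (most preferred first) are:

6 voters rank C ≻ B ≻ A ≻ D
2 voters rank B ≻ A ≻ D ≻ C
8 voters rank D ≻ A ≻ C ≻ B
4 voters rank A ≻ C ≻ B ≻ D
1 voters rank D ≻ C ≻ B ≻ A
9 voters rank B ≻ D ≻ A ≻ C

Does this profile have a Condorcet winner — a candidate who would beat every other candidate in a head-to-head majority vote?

No

Head-to-head results (30 voters total):
A vs B: B wins 18–12.
A vs C: A wins 23–7.
A vs D: D wins 18–12.
B vs C: C wins 19–11.
B vs D: B wins 21–9.
C vs D: D wins 20–10.
No candidate beats all others: A beats C beats B beats A, a majority cycle.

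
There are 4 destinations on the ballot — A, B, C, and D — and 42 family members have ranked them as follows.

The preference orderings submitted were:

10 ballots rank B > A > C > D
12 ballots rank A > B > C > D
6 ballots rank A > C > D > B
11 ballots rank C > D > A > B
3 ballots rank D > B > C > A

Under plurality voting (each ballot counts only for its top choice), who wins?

First-place vote totals:
  A: 18
  B: 10
  C: 11
  D: 3
A has the most first-place votes.

A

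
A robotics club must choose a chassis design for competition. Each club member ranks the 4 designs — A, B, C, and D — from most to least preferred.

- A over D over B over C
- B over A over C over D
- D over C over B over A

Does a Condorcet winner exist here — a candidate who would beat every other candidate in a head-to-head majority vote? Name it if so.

There is no Condorcet winner

Head-to-head results (3 voters total):
A vs B: B wins 2–1.
A vs C: A wins 2–1.
A vs D: A wins 2–1.
B vs C: B wins 2–1.
B vs D: D wins 2–1.
C vs D: D wins 2–1.
No candidate beats all others: A beats D beats B beats A, a majority cycle.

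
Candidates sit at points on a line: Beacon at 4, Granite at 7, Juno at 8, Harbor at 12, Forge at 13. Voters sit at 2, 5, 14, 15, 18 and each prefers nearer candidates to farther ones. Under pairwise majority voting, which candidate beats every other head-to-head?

Forge

With single-peaked preferences on a line, the Condorcet winner is the candidate closest to the median voter.
The median voter (position 14) is closest to Forge at 13.
Check: Forge vs Beacon — voters closer to Forge: 3 of 5.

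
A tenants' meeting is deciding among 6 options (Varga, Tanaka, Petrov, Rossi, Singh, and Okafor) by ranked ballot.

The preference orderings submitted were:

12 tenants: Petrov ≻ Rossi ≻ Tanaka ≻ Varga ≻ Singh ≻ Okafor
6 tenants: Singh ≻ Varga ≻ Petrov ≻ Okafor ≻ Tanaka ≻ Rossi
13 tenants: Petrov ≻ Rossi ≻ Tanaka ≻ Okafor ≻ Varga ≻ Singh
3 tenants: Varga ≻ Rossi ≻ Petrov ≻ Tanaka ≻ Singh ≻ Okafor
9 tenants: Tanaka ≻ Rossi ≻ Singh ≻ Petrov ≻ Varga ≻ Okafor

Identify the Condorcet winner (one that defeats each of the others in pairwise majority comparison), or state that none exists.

Head-to-head results (43 voters total):
Varga vs Tanaka: Tanaka wins 34–9.
Varga vs Petrov: Petrov wins 34–9.
Varga vs Rossi: Rossi wins 34–9.
Varga vs Singh: Varga wins 28–15.
Varga vs Okafor: Varga wins 30–13.
Tanaka vs Petrov: Petrov wins 34–9.
Tanaka vs Rossi: Rossi wins 28–15.
Tanaka vs Singh: Tanaka wins 37–6.
Tanaka vs Okafor: Tanaka wins 37–6.
Petrov vs Rossi: Petrov wins 31–12.
Petrov vs Singh: Petrov wins 28–15.
Petrov vs Okafor: Petrov wins 43–0.
Rossi vs Singh: Rossi wins 37–6.
Rossi vs Okafor: Rossi wins 37–6.
Singh vs Okafor: Singh wins 30–13.
Petrov beats each rival — Varga (34–9), Tanaka (34–9), Rossi (31–12), Singh (28–15), Okafor (43–0) — so Petrov is the Condorcet winner.

Petrov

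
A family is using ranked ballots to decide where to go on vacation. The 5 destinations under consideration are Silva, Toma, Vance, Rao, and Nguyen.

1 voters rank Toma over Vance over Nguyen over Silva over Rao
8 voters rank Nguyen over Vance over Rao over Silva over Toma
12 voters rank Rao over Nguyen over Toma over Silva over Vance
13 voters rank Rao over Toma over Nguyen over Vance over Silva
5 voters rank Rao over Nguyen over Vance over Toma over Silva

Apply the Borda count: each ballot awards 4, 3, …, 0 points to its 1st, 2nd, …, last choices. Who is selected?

Rao

Borda scores:
  Silva: 1 + 8·1 + 12·1 + 13·0 + 5·0 = 21
  Toma: 4 + 8·0 + 12·2 + 13·3 + 5·1 = 72
  Vance: 3 + 8·3 + 12·0 + 13·1 + 5·2 = 50
  Rao: 0 + 8·2 + 12·4 + 13·4 + 5·4 = 136
  Nguyen: 2 + 8·4 + 12·3 + 13·2 + 5·3 = 111
Rao has the highest total.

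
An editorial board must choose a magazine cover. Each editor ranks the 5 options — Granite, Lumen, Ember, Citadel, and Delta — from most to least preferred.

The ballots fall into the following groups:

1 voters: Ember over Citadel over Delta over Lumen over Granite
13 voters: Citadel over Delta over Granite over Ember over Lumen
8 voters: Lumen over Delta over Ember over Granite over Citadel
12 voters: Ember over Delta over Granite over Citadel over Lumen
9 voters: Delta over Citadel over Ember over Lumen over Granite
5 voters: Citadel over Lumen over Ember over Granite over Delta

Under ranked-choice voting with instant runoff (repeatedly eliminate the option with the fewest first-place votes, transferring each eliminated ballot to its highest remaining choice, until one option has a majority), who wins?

Round 1: Citadel 18, Ember 13, Delta 9, Lumen 8, Granite 0. Granite has the fewest and is eliminated.
Round 2: Citadel 18, Ember 13, Delta 9, Lumen 8. Lumen has the fewest and is eliminated.
Round 3: Citadel 18, Delta 17, Ember 13. Ember has the fewest and is eliminated.
Round 4: Delta 29, Citadel 19. Delta has a majority.

Delta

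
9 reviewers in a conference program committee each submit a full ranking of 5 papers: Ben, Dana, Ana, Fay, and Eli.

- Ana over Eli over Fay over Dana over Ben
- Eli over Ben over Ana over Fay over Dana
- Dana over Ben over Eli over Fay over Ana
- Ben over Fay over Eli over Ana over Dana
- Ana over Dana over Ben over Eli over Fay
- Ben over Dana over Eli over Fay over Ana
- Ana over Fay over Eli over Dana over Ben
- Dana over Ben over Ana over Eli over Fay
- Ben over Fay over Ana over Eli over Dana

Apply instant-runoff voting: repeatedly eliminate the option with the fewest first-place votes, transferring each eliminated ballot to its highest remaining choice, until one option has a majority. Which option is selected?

Round 1: Ben 3, Ana 3, Dana 2, Eli 1, Fay 0. Fay has the fewest and is eliminated.
Round 2: Ben 3, Ana 3, Dana 2, Eli 1. Eli has the fewest and is eliminated.
Round 3: Ben 4, Ana 3, Dana 2. Dana has the fewest and is eliminated.
Round 4: Ben 6, Ana 3. Ben has a majority.

Ben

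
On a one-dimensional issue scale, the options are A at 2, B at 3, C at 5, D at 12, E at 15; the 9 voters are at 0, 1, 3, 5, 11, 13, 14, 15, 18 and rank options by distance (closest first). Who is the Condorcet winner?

D

With single-peaked preferences on a line, the Condorcet winner is the candidate closest to the median voter.
The median voter (position 11) is closest to D at 12.
Check: D vs A — voters closer to D: 5 of 9.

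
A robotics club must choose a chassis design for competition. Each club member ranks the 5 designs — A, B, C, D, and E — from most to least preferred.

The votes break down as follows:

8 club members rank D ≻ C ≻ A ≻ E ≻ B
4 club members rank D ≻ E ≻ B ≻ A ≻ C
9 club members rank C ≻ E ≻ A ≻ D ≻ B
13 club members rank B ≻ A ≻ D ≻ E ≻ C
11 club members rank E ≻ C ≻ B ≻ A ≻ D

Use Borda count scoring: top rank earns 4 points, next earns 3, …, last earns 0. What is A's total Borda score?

Borda scores:
  A: 8·2 + 4·1 + 9·2 + 13·3 + 11·1 = 88
  B: 8·0 + 4·2 + 9·0 + 13·4 + 11·2 = 82
  C: 8·3 + 4·0 + 9·4 + 13·0 + 11·3 = 93
  D: 8·4 + 4·4 + 9·1 + 13·2 + 11·0 = 83
  E: 8·1 + 4·3 + 9·3 + 13·1 + 11·4 = 104

88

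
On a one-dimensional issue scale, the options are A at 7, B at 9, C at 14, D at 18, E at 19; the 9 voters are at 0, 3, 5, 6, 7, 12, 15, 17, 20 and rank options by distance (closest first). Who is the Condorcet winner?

With single-peaked preferences on a line, the Condorcet winner is the candidate closest to the median voter.
The median voter (position 7) is closest to A at 7.
Check: A vs D — voters closer to A: 6 of 9.

A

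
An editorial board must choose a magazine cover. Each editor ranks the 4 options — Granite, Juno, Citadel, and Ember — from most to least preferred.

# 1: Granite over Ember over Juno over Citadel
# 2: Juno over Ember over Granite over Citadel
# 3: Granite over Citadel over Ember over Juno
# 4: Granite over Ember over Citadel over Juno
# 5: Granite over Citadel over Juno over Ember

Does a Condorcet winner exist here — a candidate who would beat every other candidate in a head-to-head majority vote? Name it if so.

Granite

Head-to-head results (5 voters total):
Granite vs Juno: Granite wins 4–1.
Granite vs Citadel: Granite wins 5–0.
Granite vs Ember: Granite wins 4–1.
Juno vs Citadel: Citadel wins 3–2.
Juno vs Ember: Ember wins 3–2.
Citadel vs Ember: Ember wins 3–2.
Granite beats each rival — Juno (4–1), Citadel (5–0), Ember (4–1) — so Granite is the Condorcet winner.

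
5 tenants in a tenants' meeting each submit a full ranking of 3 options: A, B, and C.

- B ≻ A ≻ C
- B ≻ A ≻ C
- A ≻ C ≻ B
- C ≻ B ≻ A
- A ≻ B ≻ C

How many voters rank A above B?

Ballots ranking A above B: 2.
Ballots ranking B above A: 3.
So 2 of 5 voters prefer A to B.

2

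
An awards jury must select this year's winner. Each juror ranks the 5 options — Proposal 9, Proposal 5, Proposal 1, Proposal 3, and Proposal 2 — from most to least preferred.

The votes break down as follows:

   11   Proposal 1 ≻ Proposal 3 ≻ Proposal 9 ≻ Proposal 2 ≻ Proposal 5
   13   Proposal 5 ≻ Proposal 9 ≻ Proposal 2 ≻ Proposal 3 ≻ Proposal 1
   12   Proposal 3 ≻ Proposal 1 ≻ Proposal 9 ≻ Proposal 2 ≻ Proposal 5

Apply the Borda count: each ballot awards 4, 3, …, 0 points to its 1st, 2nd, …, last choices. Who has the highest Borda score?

Borda scores:
  Proposal 9: 11·2 + 13·3 + 12·2 = 85
  Proposal 5: 11·0 + 13·4 + 12·0 = 52
  Proposal 1: 11·4 + 13·0 + 12·3 = 80
  Proposal 3: 11·3 + 13·1 + 12·4 = 94
  Proposal 2: 11·1 + 13·2 + 12·1 = 49
Proposal 3 has the highest total.

Proposal 3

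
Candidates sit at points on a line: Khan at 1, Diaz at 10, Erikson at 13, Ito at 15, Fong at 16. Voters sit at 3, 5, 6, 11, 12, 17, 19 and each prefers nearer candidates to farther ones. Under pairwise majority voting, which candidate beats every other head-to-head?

With single-peaked preferences on a line, the Condorcet winner is the candidate closest to the median voter.
The median voter (position 11) is closest to Diaz at 10.
Check: Diaz vs Erikson — voters closer to Diaz: 4 of 7.

Diaz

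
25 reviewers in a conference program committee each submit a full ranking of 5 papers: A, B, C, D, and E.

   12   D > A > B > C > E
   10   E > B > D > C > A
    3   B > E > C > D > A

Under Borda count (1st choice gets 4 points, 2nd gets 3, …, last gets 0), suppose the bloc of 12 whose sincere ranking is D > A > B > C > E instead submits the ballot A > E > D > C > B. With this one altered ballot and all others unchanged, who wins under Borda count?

Borda totals with the altered ballot: A 48, B 42, C 28, D 47, E 85.
The switch changes the winner from D to E.

E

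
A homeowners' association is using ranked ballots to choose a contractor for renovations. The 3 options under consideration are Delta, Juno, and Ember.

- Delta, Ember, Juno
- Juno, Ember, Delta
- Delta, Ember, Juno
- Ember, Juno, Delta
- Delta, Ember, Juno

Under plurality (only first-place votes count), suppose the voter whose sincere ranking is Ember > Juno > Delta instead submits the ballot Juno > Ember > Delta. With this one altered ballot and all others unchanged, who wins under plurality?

First-place totals with the altered ballot: Delta 3, Juno 2, Ember 0.
The winner is unchanged: still Delta.

Delta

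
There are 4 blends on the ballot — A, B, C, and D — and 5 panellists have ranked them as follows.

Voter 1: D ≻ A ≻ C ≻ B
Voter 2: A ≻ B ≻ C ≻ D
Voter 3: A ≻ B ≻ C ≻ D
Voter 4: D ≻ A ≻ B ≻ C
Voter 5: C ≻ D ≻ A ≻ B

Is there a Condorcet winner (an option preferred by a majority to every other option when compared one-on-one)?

No

Head-to-head results (5 voters total):
A vs B: A wins 5–0.
A vs C: A wins 4–1.
A vs D: D wins 3–2.
B vs C: B wins 3–2.
B vs D: D wins 3–2.
C vs D: C wins 3–2.
No candidate beats all others: A beats C beats D beats A, a majority cycle.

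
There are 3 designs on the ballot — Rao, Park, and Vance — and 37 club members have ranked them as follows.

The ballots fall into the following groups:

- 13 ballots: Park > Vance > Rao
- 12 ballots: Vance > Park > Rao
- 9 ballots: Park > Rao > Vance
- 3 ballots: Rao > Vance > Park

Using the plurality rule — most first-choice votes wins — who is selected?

Park

First-place vote totals:
  Rao: 3
  Park: 22
  Vance: 12
Park has the most first-place votes.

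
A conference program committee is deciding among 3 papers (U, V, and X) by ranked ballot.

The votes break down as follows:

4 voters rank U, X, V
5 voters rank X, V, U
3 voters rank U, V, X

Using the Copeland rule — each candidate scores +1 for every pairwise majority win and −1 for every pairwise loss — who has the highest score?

Pairwise results:
  U vs V: U wins 7–5.
  U vs X: U wins 7–5.
  V vs X: X wins 9–3.
Copeland scores (wins − losses):
  U: 2 − 0 = 2
  V: 0 − 2 = -2
  X: 1 − 1 = 0
U has the best Copeland score.

U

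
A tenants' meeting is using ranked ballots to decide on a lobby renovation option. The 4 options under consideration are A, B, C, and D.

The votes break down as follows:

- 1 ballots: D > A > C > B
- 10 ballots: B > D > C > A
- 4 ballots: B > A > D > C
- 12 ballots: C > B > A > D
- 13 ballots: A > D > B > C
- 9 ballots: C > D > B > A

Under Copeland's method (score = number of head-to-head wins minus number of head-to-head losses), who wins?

B

Pairwise results:
  A vs B: B wins 35–14.
  A vs C: C wins 31–18.
  A vs D: A wins 29–20.
  B vs C: B wins 27–22.
  B vs D: B wins 26–23.
  C vs D: D wins 28–21.
Copeland scores (wins − losses):
  A: 1 − 2 = -1
  B: 3 − 0 = 3
  C: 1 − 2 = -1
  D: 1 − 2 = -1
B has the best Copeland score.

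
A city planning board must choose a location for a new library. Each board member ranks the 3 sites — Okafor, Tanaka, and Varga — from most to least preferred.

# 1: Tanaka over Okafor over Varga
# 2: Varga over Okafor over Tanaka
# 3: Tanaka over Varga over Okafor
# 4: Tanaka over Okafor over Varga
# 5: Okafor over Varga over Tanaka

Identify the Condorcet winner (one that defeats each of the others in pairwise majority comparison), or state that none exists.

Tanaka

Head-to-head results (5 voters total):
Okafor vs Tanaka: Tanaka wins 3–2.
Okafor vs Varga: Okafor wins 3–2.
Tanaka vs Varga: Tanaka wins 3–2.
Tanaka beats each rival — Okafor (3–2), Varga (3–2) — so Tanaka is the Condorcet winner.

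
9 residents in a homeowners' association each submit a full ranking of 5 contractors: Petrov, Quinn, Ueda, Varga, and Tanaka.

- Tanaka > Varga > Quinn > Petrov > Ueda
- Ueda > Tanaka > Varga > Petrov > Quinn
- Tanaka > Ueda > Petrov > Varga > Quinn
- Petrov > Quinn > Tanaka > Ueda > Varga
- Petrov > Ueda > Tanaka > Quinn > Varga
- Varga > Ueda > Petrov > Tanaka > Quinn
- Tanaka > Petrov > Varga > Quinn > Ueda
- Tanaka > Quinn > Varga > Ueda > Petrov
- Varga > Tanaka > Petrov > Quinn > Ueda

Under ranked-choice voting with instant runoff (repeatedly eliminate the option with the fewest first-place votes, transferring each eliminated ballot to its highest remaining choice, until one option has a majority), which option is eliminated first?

Round 1: Tanaka 4, Petrov 2, Varga 2, Ueda 1, Quinn 0. Quinn has the fewest and is eliminated.
Round 2: Tanaka 4, Petrov 2, Varga 2, Ueda 1. Ueda has the fewest and is eliminated.
Round 3: Tanaka 5, Petrov 2, Varga 2. Tanaka has a majority.

Quinn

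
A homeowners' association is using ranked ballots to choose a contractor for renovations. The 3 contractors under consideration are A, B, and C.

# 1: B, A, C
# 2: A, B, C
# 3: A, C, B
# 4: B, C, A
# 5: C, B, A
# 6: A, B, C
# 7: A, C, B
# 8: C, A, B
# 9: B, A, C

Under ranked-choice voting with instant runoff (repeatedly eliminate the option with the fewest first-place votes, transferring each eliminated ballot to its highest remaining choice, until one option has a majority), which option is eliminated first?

Round 1: A 4, B 3, C 2. C has the fewest and is eliminated.
Round 2: A 5, B 4. A has a majority.

C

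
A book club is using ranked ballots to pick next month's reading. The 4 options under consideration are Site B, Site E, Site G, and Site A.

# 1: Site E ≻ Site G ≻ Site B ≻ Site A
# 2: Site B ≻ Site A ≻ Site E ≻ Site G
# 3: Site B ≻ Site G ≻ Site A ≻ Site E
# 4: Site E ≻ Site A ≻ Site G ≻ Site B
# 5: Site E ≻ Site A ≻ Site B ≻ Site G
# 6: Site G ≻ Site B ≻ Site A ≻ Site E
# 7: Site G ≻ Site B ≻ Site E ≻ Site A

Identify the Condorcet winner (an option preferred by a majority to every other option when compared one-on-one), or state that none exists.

There is no Condorcet winner

Head-to-head results (7 voters total):
Site B vs Site E: Site B wins 4–3.
Site B vs Site G: Site G wins 4–3.
Site B vs Site A: Site B wins 5–2.
Site E vs Site G: Site E wins 4–3.
Site E vs Site A: Site E wins 4–3.
Site G vs Site A: Site G wins 4–3.
No candidate beats all others: Site B beats Site E beats Site G beats Site B, a majority cycle.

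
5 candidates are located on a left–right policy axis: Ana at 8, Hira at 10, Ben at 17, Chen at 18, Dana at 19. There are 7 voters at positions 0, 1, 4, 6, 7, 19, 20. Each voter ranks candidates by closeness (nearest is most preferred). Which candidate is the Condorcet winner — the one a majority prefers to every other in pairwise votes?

With single-peaked preferences on a line, the Condorcet winner is the candidate closest to the median voter.
The median voter (position 6) is closest to Ana at 8.
Check: Ana vs Ben — voters closer to Ana: 5 of 7.

Ana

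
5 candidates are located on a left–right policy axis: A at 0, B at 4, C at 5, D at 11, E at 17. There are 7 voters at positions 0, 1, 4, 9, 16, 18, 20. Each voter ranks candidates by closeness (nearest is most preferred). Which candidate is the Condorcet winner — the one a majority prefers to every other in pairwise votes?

D

With single-peaked preferences on a line, the Condorcet winner is the candidate closest to the median voter.
The median voter (position 9) is closest to D at 11.
Check: D vs E — voters closer to D: 4 of 7.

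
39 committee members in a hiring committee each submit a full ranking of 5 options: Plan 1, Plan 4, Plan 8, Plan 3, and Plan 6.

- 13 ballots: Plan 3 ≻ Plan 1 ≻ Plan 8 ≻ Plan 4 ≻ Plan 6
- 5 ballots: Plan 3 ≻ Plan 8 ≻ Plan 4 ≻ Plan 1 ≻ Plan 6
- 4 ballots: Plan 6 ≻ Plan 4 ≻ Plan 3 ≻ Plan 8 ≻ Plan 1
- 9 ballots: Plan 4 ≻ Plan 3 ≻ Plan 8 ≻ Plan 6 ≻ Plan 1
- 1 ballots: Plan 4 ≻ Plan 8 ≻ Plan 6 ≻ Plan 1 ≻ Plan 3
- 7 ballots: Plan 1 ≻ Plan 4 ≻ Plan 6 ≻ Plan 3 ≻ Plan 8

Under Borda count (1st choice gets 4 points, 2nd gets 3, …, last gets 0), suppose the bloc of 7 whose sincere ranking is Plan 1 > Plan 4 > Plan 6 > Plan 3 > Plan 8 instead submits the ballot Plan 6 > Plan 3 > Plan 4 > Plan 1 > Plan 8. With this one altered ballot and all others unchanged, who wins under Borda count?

Borda totals with the altered ballot: Plan 1 52, Plan 4 89, Plan 8 66, Plan 3 128, Plan 6 55.
The winner is unchanged: still Plan 3.

Plan 3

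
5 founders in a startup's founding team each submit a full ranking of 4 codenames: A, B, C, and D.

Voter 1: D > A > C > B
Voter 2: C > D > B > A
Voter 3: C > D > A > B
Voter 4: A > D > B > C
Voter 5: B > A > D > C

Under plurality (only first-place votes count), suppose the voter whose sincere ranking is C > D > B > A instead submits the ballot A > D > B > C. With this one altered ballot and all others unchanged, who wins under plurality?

A

First-place totals with the altered ballot: A 2, B 1, C 1, D 1.
The switch changes the winner from C to A.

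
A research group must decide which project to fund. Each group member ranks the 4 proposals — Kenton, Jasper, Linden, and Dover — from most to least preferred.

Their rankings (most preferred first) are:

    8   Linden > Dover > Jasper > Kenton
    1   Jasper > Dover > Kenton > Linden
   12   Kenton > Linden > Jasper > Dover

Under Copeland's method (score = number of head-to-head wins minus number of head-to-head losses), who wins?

Pairwise results:
  Kenton vs Jasper: Kenton wins 12–9.
  Kenton vs Linden: Kenton wins 13–8.
  Kenton vs Dover: Kenton wins 12–9.
  Jasper vs Linden: Linden wins 20–1.
  Jasper vs Dover: Jasper wins 13–8.
  Linden vs Dover: Linden wins 20–1.
Copeland scores (wins − losses):
  Kenton: 3 − 0 = 3
  Jasper: 1 − 2 = -1
  Linden: 2 − 1 = 1
  Dover: 0 − 3 = -3
Kenton has the best Copeland score.

Kenton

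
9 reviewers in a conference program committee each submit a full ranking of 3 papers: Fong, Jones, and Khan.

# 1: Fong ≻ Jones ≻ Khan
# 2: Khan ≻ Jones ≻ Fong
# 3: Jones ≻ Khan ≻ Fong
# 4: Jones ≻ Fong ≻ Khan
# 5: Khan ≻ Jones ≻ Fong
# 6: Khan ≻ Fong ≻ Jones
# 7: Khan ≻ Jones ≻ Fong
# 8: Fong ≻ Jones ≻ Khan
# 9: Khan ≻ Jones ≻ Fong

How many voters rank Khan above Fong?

Ballots ranking Khan above Fong: 6.
Ballots ranking Fong above Khan: 3.
So 6 of 9 voters prefer Khan to Fong.

6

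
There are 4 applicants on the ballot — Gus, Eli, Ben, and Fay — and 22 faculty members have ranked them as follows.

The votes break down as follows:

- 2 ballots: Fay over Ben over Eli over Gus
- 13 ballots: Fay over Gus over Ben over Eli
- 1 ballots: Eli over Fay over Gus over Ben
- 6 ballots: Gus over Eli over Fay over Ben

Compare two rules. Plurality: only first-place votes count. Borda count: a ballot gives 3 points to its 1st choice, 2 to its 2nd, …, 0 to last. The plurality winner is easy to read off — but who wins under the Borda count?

Plurality first-place counts: Gus 6, Eli 1, Ben 0, Fay 15 → Fay.
Borda totals: Gus 45, Eli 17, Ben 17, Fay 53 → Fay.

Fay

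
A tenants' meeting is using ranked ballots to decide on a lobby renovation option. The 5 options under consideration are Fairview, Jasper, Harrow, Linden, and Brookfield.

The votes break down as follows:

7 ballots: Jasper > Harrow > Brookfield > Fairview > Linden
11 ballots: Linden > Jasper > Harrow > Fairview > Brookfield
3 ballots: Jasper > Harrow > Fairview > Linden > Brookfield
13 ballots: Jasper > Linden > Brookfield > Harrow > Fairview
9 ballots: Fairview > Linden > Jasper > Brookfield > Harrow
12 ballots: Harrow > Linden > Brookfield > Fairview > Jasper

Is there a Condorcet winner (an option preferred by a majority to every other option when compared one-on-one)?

Head-to-head results (55 voters total):
Fairview vs Jasper: Jasper wins 34–21.
Fairview vs Harrow: Harrow wins 46–9.
Fairview vs Linden: Linden wins 36–19.
Fairview vs Brookfield: Brookfield wins 32–23.
Jasper vs Harrow: Jasper wins 43–12.
Jasper vs Linden: Linden wins 32–23.
Jasper vs Brookfield: Jasper wins 43–12.
Harrow vs Linden: Linden wins 33–22.
Harrow vs Brookfield: Harrow wins 33–22.
Linden vs Brookfield: Linden wins 48–7.
Linden beats each rival — Fairview (36–19), Jasper (32–23), Harrow (33–22), Brookfield (48–7) — so Linden is the Condorcet winner.

Yes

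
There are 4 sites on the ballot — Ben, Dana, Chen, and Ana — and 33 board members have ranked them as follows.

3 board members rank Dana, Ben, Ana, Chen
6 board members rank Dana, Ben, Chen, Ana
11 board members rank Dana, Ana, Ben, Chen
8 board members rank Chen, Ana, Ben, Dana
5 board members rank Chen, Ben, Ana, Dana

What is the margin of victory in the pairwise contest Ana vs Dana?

7

Ballots ranking Ana above Dana: 8+5 = 13.
Ballots ranking Dana above Ana: 3+6+11 = 20.
Dana wins 20–13, a margin of 7.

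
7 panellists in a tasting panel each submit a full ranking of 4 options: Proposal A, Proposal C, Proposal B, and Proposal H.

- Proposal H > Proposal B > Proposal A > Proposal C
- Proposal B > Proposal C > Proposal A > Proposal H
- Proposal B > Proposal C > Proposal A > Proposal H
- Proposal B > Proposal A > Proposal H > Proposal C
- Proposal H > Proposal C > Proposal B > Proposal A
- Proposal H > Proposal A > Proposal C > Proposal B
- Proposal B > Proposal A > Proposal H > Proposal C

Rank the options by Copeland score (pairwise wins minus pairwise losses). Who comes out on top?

Proposal B

Pairwise results:
  Proposal A vs Proposal C: Proposal A wins 4–3.
  Proposal A vs Proposal B: Proposal B wins 6–1.
  Proposal A vs Proposal H: Proposal A wins 4–3.
  Proposal C vs Proposal B: Proposal B wins 5–2.
  Proposal C vs Proposal H: Proposal H wins 5–2.
  Proposal B vs Proposal H: Proposal B wins 4–3.
Copeland scores (wins − losses):
  Proposal A: 2 − 1 = 1
  Proposal C: 0 − 3 = -3
  Proposal B: 3 − 0 = 3
  Proposal H: 1 − 2 = -1
Proposal B has the best Copeland score.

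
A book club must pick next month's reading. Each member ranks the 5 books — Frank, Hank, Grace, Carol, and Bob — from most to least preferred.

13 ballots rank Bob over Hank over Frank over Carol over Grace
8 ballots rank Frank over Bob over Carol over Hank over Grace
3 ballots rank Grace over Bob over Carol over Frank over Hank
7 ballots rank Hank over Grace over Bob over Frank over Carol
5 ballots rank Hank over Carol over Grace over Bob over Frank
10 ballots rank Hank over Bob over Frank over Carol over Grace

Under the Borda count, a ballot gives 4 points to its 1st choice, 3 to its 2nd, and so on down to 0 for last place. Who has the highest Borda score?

Borda scores:
  Frank: 13·2 + 8·4 + 3·1 + 7·1 + 5·0 + 10·2 = 88
  Hank: 13·3 + 8·1 + 3·0 + 7·4 + 5·4 + 10·4 = 135
  Grace: 13·0 + 8·0 + 3·4 + 7·3 + 5·2 + 10·0 = 43
  Carol: 13·1 + 8·2 + 3·2 + 7·0 + 5·3 + 10·1 = 60
  Bob: 13·4 + 8·3 + 3·3 + 7·2 + 5·1 + 10·3 = 134
Hank has the highest total.

Hank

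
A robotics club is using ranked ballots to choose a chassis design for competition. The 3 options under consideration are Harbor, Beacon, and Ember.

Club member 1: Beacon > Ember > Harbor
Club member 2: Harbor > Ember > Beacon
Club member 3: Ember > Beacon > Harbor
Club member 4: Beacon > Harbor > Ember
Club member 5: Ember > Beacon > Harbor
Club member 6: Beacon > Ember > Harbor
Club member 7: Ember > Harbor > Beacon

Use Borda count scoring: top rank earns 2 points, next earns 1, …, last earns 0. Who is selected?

Borda scores:
  Harbor: 0 + 2 + 0 + 1 + 0 + 0 + 1 = 4
  Beacon: 2 + 0 + 1 + 2 + 1 + 2 + 0 = 8
  Ember: 1 + 1 + 2 + 0 + 2 + 1 + 2 = 9
Ember has the highest total.

Ember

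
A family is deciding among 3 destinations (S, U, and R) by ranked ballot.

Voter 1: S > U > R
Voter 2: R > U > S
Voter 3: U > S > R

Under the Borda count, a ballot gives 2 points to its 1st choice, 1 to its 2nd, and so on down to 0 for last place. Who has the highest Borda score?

Borda scores:
  S: 2 + 0 + 1 = 3
  U: 1 + 1 + 2 = 4
  R: 0 + 2 + 0 = 2
U has the highest total.

U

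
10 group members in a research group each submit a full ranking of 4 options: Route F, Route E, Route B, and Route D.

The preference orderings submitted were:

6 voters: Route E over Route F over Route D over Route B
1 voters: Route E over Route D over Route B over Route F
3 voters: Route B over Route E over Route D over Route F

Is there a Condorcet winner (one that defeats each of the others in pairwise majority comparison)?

Head-to-head results (10 voters total):
Route F vs Route E: Route E wins 10–0.
Route F vs Route B: Route F wins 6–4.
Route F vs Route D: Route F wins 6–4.
Route E vs Route B: Route E wins 7–3.
Route E vs Route D: Route E wins 10–0.
Route B vs Route D: Route D wins 7–3.
Route E beats each rival — Route F (10–0), Route B (7–3), Route D (10–0) — so Route E is the Condorcet winner.

Yes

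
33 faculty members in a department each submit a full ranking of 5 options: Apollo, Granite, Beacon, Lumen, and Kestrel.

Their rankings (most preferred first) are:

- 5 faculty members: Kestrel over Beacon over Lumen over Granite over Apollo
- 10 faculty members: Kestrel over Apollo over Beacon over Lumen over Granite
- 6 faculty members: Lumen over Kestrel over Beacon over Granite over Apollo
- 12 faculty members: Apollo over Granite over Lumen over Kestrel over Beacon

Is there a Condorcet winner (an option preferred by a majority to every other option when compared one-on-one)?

Head-to-head results (33 voters total):
Apollo vs Granite: Apollo wins 22–11.
Apollo vs Beacon: Apollo wins 22–11.
Apollo vs Lumen: Apollo wins 22–11.
Apollo vs Kestrel: Kestrel wins 21–12.
Granite vs Beacon: Beacon wins 21–12.
Granite vs Lumen: Lumen wins 21–12.
Granite vs Kestrel: Kestrel wins 21–12.
Beacon vs Lumen: Lumen wins 18–15.
Beacon vs Kestrel: Kestrel wins 33–0.
Lumen vs Kestrel: Lumen wins 18–15.
No candidate beats all others: Apollo beats Lumen beats Kestrel beats Apollo, a majority cycle.

No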